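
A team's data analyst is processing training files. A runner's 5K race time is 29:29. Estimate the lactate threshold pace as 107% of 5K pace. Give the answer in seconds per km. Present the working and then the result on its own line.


Total race time = 29*60 + 29 = 1769 seconds
5K pace = 1769 / 5 = 353.8 sec/km
LT pace = 353.8 * 1.07 = 378.57 sec/km

378.57 s/km


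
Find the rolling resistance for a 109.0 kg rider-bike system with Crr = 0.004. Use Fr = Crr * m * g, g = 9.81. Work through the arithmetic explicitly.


m * g = 109.0 * 9.81 = 1069.29 N
Fr = 0.004 * 1069.29 = 4.277 N

4.277 N


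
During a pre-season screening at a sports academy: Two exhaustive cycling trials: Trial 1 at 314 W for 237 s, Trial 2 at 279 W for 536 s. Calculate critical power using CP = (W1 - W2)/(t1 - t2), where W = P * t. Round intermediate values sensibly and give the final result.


W1 = 314 * 237 = 74418 J
W2 = 279 * 536 = 149544 J
CP = (74418 - 149544) / (237 - 536)
= -75126 / -299
= 251.26 W

251.26 W


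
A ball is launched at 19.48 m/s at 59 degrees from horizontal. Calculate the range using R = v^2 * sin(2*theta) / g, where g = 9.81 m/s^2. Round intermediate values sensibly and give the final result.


sin(2 * 59) = sin(118) = 0.882948
v^2 = 19.48^2 = 379.4704
R = 379.4704 * 0.882948 / 9.81
= 34.154 m

34.154 m


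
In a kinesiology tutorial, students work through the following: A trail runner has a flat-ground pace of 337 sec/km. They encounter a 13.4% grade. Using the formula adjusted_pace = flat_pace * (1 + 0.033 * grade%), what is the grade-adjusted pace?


Grade factor = 1 + 0.033 * 13.4 = 1.4422
Adjusted = 337 * 1.4422 = 486.02 sec/km

486.02 s/km


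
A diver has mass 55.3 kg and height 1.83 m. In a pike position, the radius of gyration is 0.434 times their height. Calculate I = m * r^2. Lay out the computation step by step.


r = 0.434 * 1.83 = 0.79422 m
I = m * r^2 = 55.3 * 0.630785 = 34.882 kg*m^2

34.882 kg*m^2


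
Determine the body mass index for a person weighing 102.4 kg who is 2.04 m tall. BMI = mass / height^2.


BMI = mass / height^2
= 102.4 / 2.04^2
= 102.4 / 4.1616
= 24.61 kg/m^2

24.61 kg/m^2


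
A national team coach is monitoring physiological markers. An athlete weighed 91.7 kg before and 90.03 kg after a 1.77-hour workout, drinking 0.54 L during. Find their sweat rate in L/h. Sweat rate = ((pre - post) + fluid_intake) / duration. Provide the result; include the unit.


Body mass change = 1.67 kg
Total sweat loss = 1.67 + 0.54 = 2.21 L
Rate = 2.21 / 1.77 = 1.249 L/h

1.249 L/h


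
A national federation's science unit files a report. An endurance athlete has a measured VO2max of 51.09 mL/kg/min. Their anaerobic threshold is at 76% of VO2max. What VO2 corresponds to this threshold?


Anaerobic threshold VO2 = VO2max * 76%
= 51.09 * 0.76
= 38.83 mL/kg/min

38.83 mL/kg/min


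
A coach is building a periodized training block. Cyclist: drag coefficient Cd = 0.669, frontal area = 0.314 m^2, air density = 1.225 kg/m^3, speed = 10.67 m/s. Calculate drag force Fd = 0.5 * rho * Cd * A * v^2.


v^2 = 10.67^2 = 113.8489
Fd = 0.5 * 1.225 * 0.669 * 0.314 * 113.8489
= 14.648 N

14.648 N


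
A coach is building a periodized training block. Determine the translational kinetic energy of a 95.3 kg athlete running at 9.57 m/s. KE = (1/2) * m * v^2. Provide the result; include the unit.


KE = 0.5 * m * v^2
= 0.5 * 95.3 * 9.57^2
= 0.5 * 95.3 * 91.5849
= 4364.02 J

4364.02 J


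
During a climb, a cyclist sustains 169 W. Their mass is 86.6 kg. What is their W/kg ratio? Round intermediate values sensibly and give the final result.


Power-to-weight = 169 W / 86.6 kg
= 1.952 W/kg

1.952 W/kg


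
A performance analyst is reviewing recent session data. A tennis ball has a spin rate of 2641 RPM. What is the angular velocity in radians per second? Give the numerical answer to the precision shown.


Convert RPM to rad/s: multiply by 2*pi and divide by 60
omega = 2641 * 2 * pi / 60
= 276.565 rad/s

276.565 rad/s


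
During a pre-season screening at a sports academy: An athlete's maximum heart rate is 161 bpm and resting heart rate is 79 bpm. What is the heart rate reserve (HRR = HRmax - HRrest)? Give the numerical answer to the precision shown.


HRR = HRmax - HRrest
= 161 - 79
= 82 bpm

82 bpm


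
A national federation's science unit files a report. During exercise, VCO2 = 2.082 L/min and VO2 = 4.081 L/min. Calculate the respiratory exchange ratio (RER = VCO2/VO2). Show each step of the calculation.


RER = VCO2 / VO2
= 2.082 / 4.081
= 0.5102

0.5102


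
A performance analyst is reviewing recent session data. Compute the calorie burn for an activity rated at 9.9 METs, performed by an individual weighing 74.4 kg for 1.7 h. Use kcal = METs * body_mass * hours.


Product of METs and mass = 9.9 * 74.4 = 736.56
Total kcal = 736.56 * 1.7 = 1252.15 kcal

1252.15 kcal


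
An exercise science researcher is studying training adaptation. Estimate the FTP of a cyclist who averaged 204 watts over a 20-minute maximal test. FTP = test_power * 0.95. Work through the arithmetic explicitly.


FTP = 204 * 0.95 = 193.8 W

193.8 W


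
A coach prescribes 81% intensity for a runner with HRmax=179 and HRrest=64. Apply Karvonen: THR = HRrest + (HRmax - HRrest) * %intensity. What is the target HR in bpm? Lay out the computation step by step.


Heart rate reserve = 179 - 64 = 115
Intensity fraction = 81 / 100 = 0.81
THR = 64 + 115 * 0.81 = 157.15 bpm

157.15 bpm


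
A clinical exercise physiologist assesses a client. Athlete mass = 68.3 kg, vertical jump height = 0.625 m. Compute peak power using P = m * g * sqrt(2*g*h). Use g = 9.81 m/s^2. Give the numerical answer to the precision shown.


sqrt(2 * 9.81 * 0.625) = sqrt(12.2625) = 3.501785 m/s
P = 68.3 * 9.81 * 3.501785
= 2346.28 W

2346.28 W


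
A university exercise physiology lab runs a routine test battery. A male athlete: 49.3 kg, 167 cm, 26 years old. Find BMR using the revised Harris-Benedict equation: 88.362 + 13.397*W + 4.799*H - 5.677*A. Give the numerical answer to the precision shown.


Intercept = 88.362
Weight contribution = 13.397 * 49.3 = 660.4721
Height contribution = 4.799 * 167 = 801.433
Age contribution = 5.677 * 26 = 147.602
BMR = 88.362 + 660.4721 + 801.433 - 147.602
= 1402.67 kcal/day

1402.67 kcal/day


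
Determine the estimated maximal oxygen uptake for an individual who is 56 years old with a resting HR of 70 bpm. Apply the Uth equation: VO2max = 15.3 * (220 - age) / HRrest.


HRmax = 220 - 56 = 164
VO2max = 15.3 * (164 / 70)
= 15.3 * 2.3429
= 35.85 mL/kg/min

35.85 mL/kg/min


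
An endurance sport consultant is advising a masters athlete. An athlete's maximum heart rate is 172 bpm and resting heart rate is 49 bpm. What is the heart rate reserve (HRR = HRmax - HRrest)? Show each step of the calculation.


HRR = HRmax - HRrest
= 172 - 49
= 123 bpm

123 bpm


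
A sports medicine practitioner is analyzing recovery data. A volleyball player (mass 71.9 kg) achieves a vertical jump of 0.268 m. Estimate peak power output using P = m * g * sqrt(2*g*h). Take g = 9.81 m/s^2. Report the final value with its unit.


2 * g * h = 2 * 9.81 * 0.268 = 5.25816
sqrt(5.25816) = 2.293068 m/s
P = 71.9 * 9.81 * 2.293068 = 1617.39 W

1617.39 W


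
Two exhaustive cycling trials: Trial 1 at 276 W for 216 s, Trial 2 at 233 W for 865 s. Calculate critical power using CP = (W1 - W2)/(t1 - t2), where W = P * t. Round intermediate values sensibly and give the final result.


W1 = 276 * 216 = 59616 J
W2 = 233 * 865 = 201545 J
CP = (59616 - 201545) / (216 - 865)
= -141929 / -649
= 218.69 W

218.69 W


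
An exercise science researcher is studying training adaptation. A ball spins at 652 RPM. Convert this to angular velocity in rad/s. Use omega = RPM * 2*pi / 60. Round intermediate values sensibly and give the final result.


omega = 652 * 2 * pi / 60
= 652 * 6.28318531 / 60
= 4096.637 / 60
= 68.277 rad/s

68.277 rad/s


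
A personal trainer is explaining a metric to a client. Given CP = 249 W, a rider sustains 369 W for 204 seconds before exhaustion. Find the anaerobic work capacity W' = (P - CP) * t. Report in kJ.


Excess power = 369 - 249 = 120 W
Work above CP = 120 * 204 = 24480 J
W' = 24.48 kJ

24.48 kJ


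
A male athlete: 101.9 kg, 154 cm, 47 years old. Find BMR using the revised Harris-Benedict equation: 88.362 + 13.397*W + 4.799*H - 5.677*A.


Intercept = 88.362
Weight contribution = 13.397 * 101.9 = 1365.1543
Height contribution = 4.799 * 154 = 739.046
Age contribution = 5.677 * 47 = 266.819
BMR = 88.362 + 1365.1543 + 739.046 - 266.819
= 1925.74 kcal/day

1925.74 kcal/day


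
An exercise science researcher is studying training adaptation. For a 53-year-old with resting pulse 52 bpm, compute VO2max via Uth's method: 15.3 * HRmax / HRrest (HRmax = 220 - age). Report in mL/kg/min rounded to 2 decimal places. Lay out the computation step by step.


Step 1: HRmax = 220 - 53 = 167 bpm
Step 2: Ratio = 167 / 52 = 3.2115
Step 3: VO2max = 15.3 * 3.2115 = 49.14 mL/kg/min

49.14 mL/kg/min


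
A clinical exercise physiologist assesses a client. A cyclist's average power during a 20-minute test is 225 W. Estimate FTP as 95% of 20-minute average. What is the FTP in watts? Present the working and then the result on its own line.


FTP = 20-min power * 0.95
= 225 * 0.95
= 213.75 W

213.75 W


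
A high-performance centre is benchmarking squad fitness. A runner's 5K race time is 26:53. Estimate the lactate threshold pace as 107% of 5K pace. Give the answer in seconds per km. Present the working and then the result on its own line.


Total race time = 26*60 + 53 = 1613 seconds
5K pace = 1613 / 5 = 322.6 sec/km
LT pace = 322.6 * 1.07 = 345.18 sec/km

345.18 s/km


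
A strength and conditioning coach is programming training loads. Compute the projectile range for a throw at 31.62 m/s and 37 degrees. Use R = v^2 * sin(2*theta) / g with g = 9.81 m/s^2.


Two times the angle = 74 degrees
sin(74) = 0.961262
R = 999.8244 * 0.961262 / 9.81 = 97.971 m

97.971 m


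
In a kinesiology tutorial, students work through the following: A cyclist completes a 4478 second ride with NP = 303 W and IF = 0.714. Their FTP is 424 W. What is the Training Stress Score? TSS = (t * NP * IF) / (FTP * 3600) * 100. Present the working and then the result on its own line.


t * NP * IF = 4478 * 303 * 0.714 = 968779.476
FTP * 3600 = 1526400
TSS = (968779.476 / 1526400) * 100 = 63.47

63.47 TSS


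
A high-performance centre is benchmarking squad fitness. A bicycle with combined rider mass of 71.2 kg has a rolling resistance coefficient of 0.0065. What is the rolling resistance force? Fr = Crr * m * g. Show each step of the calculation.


Fr = 0.0065 * 71.2 * 9.81
= 0.4628 * 9.81
= 4.54 N

4.54 N


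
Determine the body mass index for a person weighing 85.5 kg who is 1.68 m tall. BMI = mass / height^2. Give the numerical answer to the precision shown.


BMI = mass / height^2
= 85.5 / 1.68^2
= 85.5 / 2.8224
= 30.29 kg/m^2

30.29 kg/m^2


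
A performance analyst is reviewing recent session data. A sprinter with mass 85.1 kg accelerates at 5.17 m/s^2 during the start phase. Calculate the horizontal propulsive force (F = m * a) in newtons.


F = m * a
= 85.1 * 5.17
= 439.97 N

439.97 N


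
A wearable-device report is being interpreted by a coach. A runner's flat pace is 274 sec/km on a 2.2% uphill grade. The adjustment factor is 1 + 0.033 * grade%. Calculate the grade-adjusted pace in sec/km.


Factor = 1 + 0.033 * 2.2 = 1.0726
Adjusted pace = 274 * 1.0726
= 293.89 sec/km

293.89 s/km


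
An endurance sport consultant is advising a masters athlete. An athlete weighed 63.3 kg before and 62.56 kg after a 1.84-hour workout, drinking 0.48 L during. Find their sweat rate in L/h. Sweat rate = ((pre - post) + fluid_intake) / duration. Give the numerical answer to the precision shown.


Body mass change = 0.74 kg
Total sweat loss = 0.74 + 0.48 = 1.22 L
Rate = 1.22 / 1.84 = 0.663 L/h

0.663 L/h


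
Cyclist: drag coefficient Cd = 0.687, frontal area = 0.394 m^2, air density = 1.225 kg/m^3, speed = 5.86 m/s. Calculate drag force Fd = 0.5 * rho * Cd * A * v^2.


v^2 = 5.86^2 = 34.3396
Fd = 0.5 * 1.225 * 0.687 * 0.394 * 34.3396
= 5.693 N

5.693 N


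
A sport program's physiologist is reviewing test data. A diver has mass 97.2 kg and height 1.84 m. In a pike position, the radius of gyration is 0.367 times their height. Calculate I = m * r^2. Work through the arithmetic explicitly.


r = 0.367 * 1.84 = 0.67528 m
I = m * r^2 = 97.2 * 0.456003 = 44.323 kg*m^2

44.323 kg*m^2


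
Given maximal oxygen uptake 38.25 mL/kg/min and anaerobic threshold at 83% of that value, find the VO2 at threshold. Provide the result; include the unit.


Percentage as decimal = 0.83
VO2 at AT = 38.25 * 0.83 = 31.75 mL/kg/min

31.75 mL/kg/min


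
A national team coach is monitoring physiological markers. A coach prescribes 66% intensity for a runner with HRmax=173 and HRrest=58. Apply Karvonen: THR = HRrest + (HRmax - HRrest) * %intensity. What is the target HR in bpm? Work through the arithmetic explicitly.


Heart rate reserve = 173 - 58 = 115
Intensity fraction = 66 / 100 = 0.66
THR = 58 + 115 * 0.66 = 133.9 bpm

133.9 bpm


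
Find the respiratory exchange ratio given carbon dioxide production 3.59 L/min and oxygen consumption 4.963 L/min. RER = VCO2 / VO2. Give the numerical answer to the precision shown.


VCO2 = 3.59 L/min
VO2 = 4.963 L/min
RER = 3.59 / 4.963 = 0.7234

0.7234


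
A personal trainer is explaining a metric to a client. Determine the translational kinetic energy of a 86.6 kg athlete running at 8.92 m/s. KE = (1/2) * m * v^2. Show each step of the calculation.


KE = 0.5 * m * v^2
= 0.5 * 86.6 * 8.92^2
= 0.5 * 86.6 * 79.5664
= 3445.23 J

3445.23 J


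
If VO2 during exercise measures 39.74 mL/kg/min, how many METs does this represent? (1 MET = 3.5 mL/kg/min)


METs = VO2 / 3.5 = 39.74 / 3.5 = 11.35

11.35 METs


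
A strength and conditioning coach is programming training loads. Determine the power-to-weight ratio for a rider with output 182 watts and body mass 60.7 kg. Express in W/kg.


P/W = 182 / 60.7 = 2.998 W/kg

2.998 W/kg


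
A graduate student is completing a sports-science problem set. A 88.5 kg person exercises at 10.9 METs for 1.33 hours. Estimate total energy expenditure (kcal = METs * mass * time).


Energy = METs * mass(kg) * time(h)
= 10.9 * 88.5 * 1.33
= 1282.98 kcal

1282.98 kcal


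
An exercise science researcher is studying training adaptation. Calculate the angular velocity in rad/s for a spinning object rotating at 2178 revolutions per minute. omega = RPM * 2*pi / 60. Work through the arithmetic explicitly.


omega = RPM * 2*pi / 60
= 2178 * 6.28318531 / 60
= 228.08 rad/s

228.08 rad/s


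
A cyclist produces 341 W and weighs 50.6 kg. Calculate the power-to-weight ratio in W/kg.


P/W = power / mass
= 341 / 50.6
= 6.739 W/kg

6.739 W/kg


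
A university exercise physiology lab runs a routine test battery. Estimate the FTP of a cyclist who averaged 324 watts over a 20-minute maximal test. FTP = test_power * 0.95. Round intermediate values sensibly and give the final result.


FTP = 324 * 0.95 = 307.8 W

307.8 W


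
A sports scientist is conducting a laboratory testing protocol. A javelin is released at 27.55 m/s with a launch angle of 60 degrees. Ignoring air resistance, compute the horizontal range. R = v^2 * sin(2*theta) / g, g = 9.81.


Launch speed squared = 759.0025
sin(2 * 60 deg) = 0.866025
Range = 759.0025 * 0.866025 / 9.81
= 67.005 m

67.005 m


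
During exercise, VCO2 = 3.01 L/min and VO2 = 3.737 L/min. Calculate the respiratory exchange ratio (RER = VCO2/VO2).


RER = VCO2 / VO2
= 3.01 / 3.737
= 0.8055

0.8055


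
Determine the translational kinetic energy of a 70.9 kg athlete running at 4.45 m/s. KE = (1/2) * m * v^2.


KE = 0.5 * m * v^2
= 0.5 * 70.9 * 4.45^2
= 0.5 * 70.9 * 19.8025
= 702.0 J

702.0 J


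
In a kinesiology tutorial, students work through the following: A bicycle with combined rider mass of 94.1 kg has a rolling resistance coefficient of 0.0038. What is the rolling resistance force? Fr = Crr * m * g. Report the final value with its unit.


Fr = 0.0038 * 94.1 * 9.81
= 0.35758 * 9.81
= 3.508 N

3.508 N


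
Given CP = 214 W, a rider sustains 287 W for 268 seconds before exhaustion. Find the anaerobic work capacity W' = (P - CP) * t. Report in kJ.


Excess power = 287 - 214 = 73 W
Work above CP = 73 * 268 = 19564 J
W' = 19.564 kJ

19.564 kJ


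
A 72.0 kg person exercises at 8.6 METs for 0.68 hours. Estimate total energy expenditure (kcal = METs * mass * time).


Energy = METs * mass(kg) * time(h)
= 8.6 * 72.0 * 0.68
= 421.06 kcal

421.06 kcal


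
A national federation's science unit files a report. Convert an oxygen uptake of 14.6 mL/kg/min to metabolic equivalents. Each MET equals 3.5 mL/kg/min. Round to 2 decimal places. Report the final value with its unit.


One MET = 3.5 mL/kg/min
Number of METs = 14.6 / 3.5
= 4.17 METs

4.17 METs


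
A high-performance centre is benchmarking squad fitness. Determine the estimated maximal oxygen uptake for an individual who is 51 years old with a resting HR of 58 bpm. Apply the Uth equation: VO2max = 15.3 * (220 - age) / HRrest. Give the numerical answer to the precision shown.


HRmax = 220 - 51 = 169
VO2max = 15.3 * (169 / 58)
= 15.3 * 2.9138
= 44.58 mL/kg/min

44.58 mL/kg/min


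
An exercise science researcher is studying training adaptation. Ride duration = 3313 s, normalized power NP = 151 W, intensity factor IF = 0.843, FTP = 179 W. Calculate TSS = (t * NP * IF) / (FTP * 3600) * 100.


Numerator = 3313 * 151 * 0.843 = 421721.709
Denominator = 179 * 3600 = 644400
TSS = 421721.709 / 644400 * 100
= 65.44

65.44 TSS


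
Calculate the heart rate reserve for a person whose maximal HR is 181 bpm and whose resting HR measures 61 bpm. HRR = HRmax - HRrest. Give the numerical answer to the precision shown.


HRmax = 181 bpm
HRrest = 61 bpm
HRR = 181 - 61 = 120 bpm

120 bpm


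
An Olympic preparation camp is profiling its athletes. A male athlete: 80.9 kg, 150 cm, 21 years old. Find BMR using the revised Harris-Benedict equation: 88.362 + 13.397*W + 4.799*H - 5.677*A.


Intercept = 88.362
Weight contribution = 13.397 * 80.9 = 1083.8173
Height contribution = 4.799 * 150 = 719.85
Age contribution = 5.677 * 21 = 119.217
BMR = 88.362 + 1083.8173 + 719.85 - 119.217
= 1772.81 kcal/day

1772.81 kcal/day


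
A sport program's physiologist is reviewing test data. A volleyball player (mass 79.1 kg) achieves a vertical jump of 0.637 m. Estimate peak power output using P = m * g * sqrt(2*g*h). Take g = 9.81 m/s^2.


2 * g * h = 2 * 9.81 * 0.637 = 12.49794
sqrt(12.49794) = 3.535243 m/s
P = 79.1 * 9.81 * 3.535243 = 2743.25 W

2743.25 W


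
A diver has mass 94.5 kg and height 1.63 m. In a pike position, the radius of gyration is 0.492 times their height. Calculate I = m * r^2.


r = 0.492 * 1.63 = 0.80196 m
I = m * r^2 = 94.5 * 0.64314 = 60.777 kg*m^2

60.777 kg*m^2


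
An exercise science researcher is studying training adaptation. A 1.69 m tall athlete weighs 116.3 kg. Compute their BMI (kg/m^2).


height^2 = 2.8561 m^2
BMI = 116.3 / 2.8561 = 40.72 kg/m^2

40.72 kg/m^2


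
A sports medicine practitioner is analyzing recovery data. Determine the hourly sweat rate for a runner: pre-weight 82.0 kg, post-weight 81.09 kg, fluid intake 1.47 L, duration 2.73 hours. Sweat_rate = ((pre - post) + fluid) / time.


Mass lost = 82.0 - 81.09 = 0.91 kg
Add fluid consumed: 0.91 + 1.47 = 2.38 L total sweat
Sweat rate = 2.38 / 2.73 = 0.872 L/h

0.872 L/h


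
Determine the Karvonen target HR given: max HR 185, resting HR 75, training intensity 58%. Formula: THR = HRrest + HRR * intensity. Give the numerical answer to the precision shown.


HRR = HRmax - HRrest = 185 - 75 = 110
THR = 75 + 110 * 0.58
= 138.8 bpm

138.8 bpm


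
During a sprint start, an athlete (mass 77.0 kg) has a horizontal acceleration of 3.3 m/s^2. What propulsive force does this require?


Propulsive force = mass * acceleration
= 77.0 kg * 3.3 m/s^2
= 254.1 N

254.1 N


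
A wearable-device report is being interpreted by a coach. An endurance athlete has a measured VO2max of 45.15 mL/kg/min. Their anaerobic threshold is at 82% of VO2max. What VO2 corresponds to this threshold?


Anaerobic threshold VO2 = VO2max * 82%
= 45.15 * 0.82
= 37.02 mL/kg/min

37.02 mL/kg/min


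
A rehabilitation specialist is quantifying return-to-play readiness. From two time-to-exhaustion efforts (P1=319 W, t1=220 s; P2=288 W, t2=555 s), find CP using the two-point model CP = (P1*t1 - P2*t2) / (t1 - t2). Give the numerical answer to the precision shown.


Work in trial 1 = 70180 J
Work in trial 2 = 159840 J
Delta work = -89660 J
Delta time = -335 s
CP = -89660 / -335 = 267.64 W

267.64 W


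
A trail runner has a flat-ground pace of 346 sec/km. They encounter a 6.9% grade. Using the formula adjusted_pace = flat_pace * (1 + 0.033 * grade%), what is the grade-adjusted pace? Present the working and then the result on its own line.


Grade factor = 1 + 0.033 * 6.9 = 1.2277
Adjusted = 346 * 1.2277 = 424.78 sec/km

424.78 s/km


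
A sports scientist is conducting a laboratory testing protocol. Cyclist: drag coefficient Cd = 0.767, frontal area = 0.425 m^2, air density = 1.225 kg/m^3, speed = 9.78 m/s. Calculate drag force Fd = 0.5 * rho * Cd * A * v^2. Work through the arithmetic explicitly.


v^2 = 9.78^2 = 95.6484
Fd = 0.5 * 1.225 * 0.767 * 0.425 * 95.6484
= 19.097 N

19.097 N


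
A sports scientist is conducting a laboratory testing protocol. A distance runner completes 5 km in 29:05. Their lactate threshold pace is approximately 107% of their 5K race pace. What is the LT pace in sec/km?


Convert to seconds: 29 min 5 s = 1745 s
Pace per km = 1745 / 5 = 349.0 s/km
LT pace = 349.0 * 1.07 = 373.43 s/km

373.43 s/km


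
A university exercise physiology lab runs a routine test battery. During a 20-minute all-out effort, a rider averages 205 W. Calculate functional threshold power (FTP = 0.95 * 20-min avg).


FTP = 0.95 * 205
= 194.75 W

194.75 W


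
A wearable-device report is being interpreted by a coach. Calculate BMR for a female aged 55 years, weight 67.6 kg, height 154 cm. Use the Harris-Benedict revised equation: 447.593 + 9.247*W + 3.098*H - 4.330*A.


Substituting values:
W term = 9.247 * 67.6 = 625.0972
H term = 3.098 * 154 = 477.092
A term = 4.330 * 55 = 238.15
BMR = 1311.63 kcal/day

1311.63 kcal/day


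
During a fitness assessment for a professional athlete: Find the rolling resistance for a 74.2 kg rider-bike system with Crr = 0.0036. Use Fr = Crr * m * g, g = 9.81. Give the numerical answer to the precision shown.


m * g = 74.2 * 9.81 = 727.902 N
Fr = 0.0036 * 727.902 = 2.62 N

2.62 N


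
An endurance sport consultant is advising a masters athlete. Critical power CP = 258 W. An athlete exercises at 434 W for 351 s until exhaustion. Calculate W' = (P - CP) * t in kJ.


P - CP = 434 - 258 = 176 W
W' = 176 * 351 = 61776 J
= 61776 / 1000 = 61.776 kJ

61.776 kJ


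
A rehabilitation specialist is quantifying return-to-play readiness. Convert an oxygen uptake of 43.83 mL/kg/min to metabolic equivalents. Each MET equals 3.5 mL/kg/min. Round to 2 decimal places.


One MET = 3.5 mL/kg/min
Number of METs = 43.83 / 3.5
= 12.52 METs

12.52 METs


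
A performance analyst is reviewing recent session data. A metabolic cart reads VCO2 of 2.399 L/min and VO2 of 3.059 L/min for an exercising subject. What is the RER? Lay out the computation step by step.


RER = VCO2 / VO2 = 2.399 / 3.059 = 0.7842

0.7842


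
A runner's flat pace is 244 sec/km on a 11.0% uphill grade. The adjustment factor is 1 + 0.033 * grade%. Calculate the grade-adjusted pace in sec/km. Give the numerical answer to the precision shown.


Factor = 1 + 0.033 * 11.0 = 1.363
Adjusted pace = 244 * 1.363
= 332.57 sec/km

332.57 s/km


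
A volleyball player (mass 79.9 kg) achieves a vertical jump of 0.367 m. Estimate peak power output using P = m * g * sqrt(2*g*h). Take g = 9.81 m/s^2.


2 * g * h = 2 * 9.81 * 0.367 = 7.20054
sqrt(7.20054) = 2.683382 m/s
P = 79.9 * 9.81 * 2.683382 = 2103.29 W

2103.29 W


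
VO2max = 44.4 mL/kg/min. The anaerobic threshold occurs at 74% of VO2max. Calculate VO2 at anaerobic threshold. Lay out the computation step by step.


AT fraction = 74 / 100 = 0.74
AT VO2 = 44.4 * 0.74
= 32.86 mL/kg/min

32.86 mL/kg/min


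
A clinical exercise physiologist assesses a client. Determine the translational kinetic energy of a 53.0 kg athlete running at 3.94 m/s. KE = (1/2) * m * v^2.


KE = 0.5 * m * v^2
= 0.5 * 53.0 * 3.94^2
= 0.5 * 53.0 * 15.5236
= 411.38 J

411.38 J


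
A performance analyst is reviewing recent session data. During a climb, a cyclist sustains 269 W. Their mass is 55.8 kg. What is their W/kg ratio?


Power-to-weight = 269 W / 55.8 kg
= 4.821 W/kg

4.821 W/kg


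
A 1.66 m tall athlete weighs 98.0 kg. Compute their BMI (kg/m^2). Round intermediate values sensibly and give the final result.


height^2 = 2.7556 m^2
BMI = 98.0 / 2.7556 = 35.56 kg/m^2

35.56 kg/m^2


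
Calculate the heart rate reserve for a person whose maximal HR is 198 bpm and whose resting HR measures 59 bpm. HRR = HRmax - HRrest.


HRmax = 198 bpm
HRrest = 59 bpm
HRR = 198 - 59 = 139 bpm

139 bpm


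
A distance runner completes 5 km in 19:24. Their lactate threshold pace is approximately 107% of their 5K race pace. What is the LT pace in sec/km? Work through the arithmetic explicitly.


Convert to seconds: 19 min 24 s = 1164 s
Pace per km = 1164 / 5 = 232.8 s/km
LT pace = 232.8 * 1.07 = 249.1 s/km

249.1 s/km


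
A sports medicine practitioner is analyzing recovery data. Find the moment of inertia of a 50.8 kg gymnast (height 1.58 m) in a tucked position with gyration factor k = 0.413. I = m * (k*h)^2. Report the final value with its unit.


Radius of gyration = 0.413 * 1.58 = 0.65254 m
I = 50.8 * 0.65254^2
= 50.8 * 0.425808
= 21.631 kg*m^2

21.631 kg*m^2


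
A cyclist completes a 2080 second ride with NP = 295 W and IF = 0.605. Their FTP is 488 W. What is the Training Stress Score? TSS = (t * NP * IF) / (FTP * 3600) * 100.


t * NP * IF = 2080 * 295 * 0.605 = 371228.0
FTP * 3600 = 1756800
TSS = (371228.0 / 1756800) * 100 = 21.13

21.13 TSS


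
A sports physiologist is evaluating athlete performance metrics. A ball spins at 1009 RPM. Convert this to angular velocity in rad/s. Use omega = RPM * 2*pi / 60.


omega = 1009 * 2 * pi / 60
= 1009 * 6.28318531 / 60
= 6339.734 / 60
= 105.662 rad/s

105.662 rad/s


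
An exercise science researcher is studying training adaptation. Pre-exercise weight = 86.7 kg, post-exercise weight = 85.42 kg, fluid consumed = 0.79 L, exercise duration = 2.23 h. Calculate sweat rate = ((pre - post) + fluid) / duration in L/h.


Weight loss = 86.7 - 85.42 = 1.28 kg (approx L)
Total sweat = 1.28 + 0.79 = 2.07 L
Sweat rate = 2.07 / 2.23 = 0.928 L/h

0.928 L/h


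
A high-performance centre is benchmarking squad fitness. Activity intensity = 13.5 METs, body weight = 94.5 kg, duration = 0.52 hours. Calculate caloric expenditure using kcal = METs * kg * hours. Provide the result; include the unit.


kcal = 13.5 * 94.5 * 0.52
= 1275.75 * 0.52
= 663.39 kcal

663.39 kcal


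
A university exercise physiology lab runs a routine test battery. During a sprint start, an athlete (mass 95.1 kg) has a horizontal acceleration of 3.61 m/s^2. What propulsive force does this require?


Propulsive force = mass * acceleration
= 95.1 kg * 3.61 m/s^2
= 343.31 N

343.31 N


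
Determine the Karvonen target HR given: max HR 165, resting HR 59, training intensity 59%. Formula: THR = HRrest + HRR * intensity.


HRR = HRmax - HRrest = 165 - 59 = 106
THR = 59 + 106 * 0.59
= 121.54 bpm

121.54 bpm


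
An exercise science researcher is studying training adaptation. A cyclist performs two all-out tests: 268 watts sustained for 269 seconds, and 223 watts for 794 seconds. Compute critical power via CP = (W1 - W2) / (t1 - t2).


W1 = P1 * t1 = 268 * 269 = 72092 J
W2 = P2 * t2 = 223 * 794 = 177062 J
CP = (72092 - 177062) / (269 - 794)
= 199.94 W

199.94 W


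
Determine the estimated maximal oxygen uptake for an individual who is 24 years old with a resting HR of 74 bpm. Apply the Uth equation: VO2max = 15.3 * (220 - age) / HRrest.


HRmax = 220 - 24 = 196
VO2max = 15.3 * (196 / 74)
= 15.3 * 2.6486
= 40.52 mL/kg/min

40.52 mL/kg/min


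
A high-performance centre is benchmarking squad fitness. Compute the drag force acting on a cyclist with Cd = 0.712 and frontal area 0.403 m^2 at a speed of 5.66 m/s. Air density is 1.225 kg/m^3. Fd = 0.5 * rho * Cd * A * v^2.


Step 1: v^2 = 32.0356
Step 2: Fd = 0.5 * 1.225 * 0.712 * 0.403 * 32.0356
= 5.63 N

5.63 N


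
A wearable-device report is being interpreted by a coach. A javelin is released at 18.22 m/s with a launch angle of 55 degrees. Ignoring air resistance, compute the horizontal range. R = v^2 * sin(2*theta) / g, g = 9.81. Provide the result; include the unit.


Launch speed squared = 331.9684
sin(2 * 55 deg) = 0.939693
Range = 331.9684 * 0.939693 / 9.81
= 31.799 m

31.799 m


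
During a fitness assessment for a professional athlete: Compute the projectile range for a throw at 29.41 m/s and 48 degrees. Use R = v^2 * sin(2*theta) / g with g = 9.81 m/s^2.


Two times the angle = 96 degrees
sin(96) = 0.994522
R = 864.9481 * 0.994522 / 9.81 = 87.687 m

87.687 m


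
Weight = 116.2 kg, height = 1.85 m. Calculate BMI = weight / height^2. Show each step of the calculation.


height^2 = 1.85^2 = 3.4225
BMI = 116.2 / 3.4225 = 33.95 kg/m^2

33.95 kg/m^2


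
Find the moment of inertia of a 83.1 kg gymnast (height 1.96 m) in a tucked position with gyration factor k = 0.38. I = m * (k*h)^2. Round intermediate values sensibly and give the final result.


Radius of gyration = 0.38 * 1.96 = 0.7448 m
I = 83.1 * 0.7448^2
= 83.1 * 0.554727
= 46.098 kg*m^2

46.098 kg*m^2


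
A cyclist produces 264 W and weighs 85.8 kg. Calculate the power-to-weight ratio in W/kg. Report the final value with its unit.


P/W = power / mass
= 264 / 85.8
= 3.077 W/kg

3.077 W/kg


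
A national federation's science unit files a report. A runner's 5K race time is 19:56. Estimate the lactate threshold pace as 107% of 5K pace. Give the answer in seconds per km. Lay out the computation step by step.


Total race time = 19*60 + 56 = 1196 seconds
5K pace = 1196 / 5 = 239.2 sec/km
LT pace = 239.2 * 1.07 = 255.94 sec/km

255.94 s/km


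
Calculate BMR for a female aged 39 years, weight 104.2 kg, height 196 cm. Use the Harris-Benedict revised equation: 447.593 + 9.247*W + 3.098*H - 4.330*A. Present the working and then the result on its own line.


Substituting values:
W term = 9.247 * 104.2 = 963.5374
H term = 3.098 * 196 = 607.208
A term = 4.330 * 39 = 168.87
BMR = 1849.47 kcal/day

1849.47 kcal/day


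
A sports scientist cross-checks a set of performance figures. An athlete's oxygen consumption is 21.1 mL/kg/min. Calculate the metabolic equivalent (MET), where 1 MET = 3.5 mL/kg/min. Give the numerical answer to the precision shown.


MET = VO2 / 3.5
= 21.1 / 3.5
= 6.03 METs

6.03 METs


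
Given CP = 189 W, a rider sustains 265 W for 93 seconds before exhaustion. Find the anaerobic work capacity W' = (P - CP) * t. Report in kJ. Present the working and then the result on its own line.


Excess power = 265 - 189 = 76 W
Work above CP = 76 * 93 = 7068 J
W' = 7.068 kJ

7.068 kJ


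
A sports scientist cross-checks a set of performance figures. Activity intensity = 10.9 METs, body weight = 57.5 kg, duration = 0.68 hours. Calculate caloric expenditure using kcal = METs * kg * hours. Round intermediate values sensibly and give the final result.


kcal = 10.9 * 57.5 * 0.68
= 626.75 * 0.68
= 426.19 kcal

426.19 kcal


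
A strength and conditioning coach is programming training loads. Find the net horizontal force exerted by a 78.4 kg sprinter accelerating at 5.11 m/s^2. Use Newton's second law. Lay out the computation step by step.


Newton's second law: F = m * a
F = 78.4 * 5.11 = 400.62 N

400.62 N


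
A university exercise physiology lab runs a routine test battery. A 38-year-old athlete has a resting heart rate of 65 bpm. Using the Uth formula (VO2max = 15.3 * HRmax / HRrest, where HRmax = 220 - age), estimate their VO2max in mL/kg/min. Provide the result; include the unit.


HRmax = 220 - 38 = 182 bpm
Ratio = HRmax / HRrest = 182 / 65 = 2.8
VO2max = 15.3 * 2.8 = 42.84 mL/kg/min

42.84 mL/kg/min


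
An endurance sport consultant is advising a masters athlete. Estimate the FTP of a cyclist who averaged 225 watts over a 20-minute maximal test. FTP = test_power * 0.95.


FTP = 225 * 0.95 = 213.75 W

213.75 W


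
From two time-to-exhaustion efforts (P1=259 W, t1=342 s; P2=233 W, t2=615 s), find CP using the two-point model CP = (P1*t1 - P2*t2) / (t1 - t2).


Work in trial 1 = 88578 J
Work in trial 2 = 143295 J
Delta work = -54717 J
Delta time = -273 s
CP = -54717 / -273 = 200.43 W

200.43 W


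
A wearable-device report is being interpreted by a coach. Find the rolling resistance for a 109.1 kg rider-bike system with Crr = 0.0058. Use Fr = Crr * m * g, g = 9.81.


m * g = 109.1 * 9.81 = 1070.271 N
Fr = 0.0058 * 1070.271 = 6.208 N

6.208 N


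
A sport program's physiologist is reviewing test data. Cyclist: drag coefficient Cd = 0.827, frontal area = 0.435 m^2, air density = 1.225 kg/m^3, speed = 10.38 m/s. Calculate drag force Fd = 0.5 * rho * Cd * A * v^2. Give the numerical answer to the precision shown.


v^2 = 10.38^2 = 107.7444
Fd = 0.5 * 1.225 * 0.827 * 0.435 * 107.7444
= 23.741 N

23.741 N


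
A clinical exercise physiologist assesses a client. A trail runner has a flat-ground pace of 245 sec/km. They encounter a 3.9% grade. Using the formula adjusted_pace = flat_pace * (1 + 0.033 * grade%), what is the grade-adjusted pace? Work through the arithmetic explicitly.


Grade factor = 1 + 0.033 * 3.9 = 1.1287
Adjusted = 245 * 1.1287 = 276.53 sec/km

276.53 s/km


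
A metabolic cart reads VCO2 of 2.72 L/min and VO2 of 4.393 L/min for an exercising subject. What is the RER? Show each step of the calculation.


RER = VCO2 / VO2 = 2.72 / 4.393 = 0.6192

0.6192


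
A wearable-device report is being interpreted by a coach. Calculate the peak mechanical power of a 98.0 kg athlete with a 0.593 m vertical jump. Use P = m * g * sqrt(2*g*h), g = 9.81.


First, sqrt(2gh) = sqrt(2 * 9.81 * 0.593)
= sqrt(11.63466) = 3.410962 m/s
Power = 98.0 * 9.81 * 3.410962 = 3279.23 W

3279.23 W


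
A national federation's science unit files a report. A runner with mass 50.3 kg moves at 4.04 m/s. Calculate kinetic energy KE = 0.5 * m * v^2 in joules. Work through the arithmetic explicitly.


v^2 = 4.04^2 = 16.3216
KE = 0.5 * 50.3 * 16.3216
= 410.49 J

410.49 J


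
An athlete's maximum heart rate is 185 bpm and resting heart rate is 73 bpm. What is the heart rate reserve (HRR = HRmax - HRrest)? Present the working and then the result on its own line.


HRR = HRmax - HRrest
= 185 - 73
= 112 bpm

112 bpm


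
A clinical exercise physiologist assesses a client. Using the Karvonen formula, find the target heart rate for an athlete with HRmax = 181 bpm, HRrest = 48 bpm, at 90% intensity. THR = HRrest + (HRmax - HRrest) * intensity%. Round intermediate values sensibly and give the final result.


HRR = 181 - 48 = 133
THR = 48 + 133 * 0.9
= 48 + 119.7
= 167.7 bpm

167.7 bpm


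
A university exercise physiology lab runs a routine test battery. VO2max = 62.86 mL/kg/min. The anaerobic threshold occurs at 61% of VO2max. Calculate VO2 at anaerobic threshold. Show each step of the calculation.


AT fraction = 61 / 100 = 0.61
AT VO2 = 62.86 * 0.61
= 38.34 mL/kg/min

38.34 mL/kg/min


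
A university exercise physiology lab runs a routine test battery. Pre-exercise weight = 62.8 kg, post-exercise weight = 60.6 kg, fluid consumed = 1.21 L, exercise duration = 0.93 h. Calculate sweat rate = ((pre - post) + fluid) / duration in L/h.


Weight loss = 62.8 - 60.6 = 2.2 kg (approx L)
Total sweat = 2.2 + 1.21 = 3.41 L
Sweat rate = 3.41 / 0.93 = 3.667 L/h

3.667 L/h


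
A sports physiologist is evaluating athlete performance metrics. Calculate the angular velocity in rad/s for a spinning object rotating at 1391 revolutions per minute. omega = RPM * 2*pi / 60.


omega = RPM * 2*pi / 60
= 1391 * 6.28318531 / 60
= 145.665 rad/s

145.665 rad/s


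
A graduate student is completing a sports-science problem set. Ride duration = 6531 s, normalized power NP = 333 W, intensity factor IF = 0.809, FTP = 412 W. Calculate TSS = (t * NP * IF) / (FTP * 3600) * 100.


Numerator = 6531 * 333 * 0.809 = 1759431.807
Denominator = 412 * 3600 = 1483200
TSS = 1759431.807 / 1483200 * 100
= 118.62

118.62 TSS


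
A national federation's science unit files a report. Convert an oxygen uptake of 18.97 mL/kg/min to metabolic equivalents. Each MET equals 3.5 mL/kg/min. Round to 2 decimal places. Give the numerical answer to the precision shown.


One MET = 3.5 mL/kg/min
Number of METs = 18.97 / 3.5
= 5.42 METs

5.42 METs


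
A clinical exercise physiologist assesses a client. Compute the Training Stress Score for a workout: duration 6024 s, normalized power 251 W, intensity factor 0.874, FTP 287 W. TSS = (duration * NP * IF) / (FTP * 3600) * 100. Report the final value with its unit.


Product = 6024 * 251 * 0.874 = 1321508.976
Base = 287 * 3600 = 1033200
TSS = 1321508.976 / 1033200 * 100 = 127.9

127.9 TSS


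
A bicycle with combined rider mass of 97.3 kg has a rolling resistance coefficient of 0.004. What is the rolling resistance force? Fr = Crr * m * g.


Fr = 0.004 * 97.3 * 9.81
= 0.3892 * 9.81
= 3.818 N

3.818 N


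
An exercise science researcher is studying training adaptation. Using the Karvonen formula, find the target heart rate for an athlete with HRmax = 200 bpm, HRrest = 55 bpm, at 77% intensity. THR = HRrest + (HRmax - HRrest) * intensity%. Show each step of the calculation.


HRR = 200 - 55 = 145
THR = 55 + 145 * 0.77
= 55 + 111.65
= 166.65 bpm

166.65 bpm


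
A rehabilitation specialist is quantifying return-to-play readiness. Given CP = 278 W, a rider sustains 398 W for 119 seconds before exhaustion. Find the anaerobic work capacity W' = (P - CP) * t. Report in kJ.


Excess power = 398 - 278 = 120 W
Work above CP = 120 * 119 = 14280 J
W' = 14.28 kJ

14.28 kJ


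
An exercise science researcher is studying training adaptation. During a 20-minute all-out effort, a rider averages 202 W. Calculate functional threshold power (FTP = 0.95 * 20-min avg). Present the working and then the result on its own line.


FTP = 0.95 * 202
= 191.9 W

191.9 W


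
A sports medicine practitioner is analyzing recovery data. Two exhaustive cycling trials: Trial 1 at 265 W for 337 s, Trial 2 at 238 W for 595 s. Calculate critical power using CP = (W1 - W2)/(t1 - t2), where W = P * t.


W1 = 265 * 337 = 89305 J
W2 = 238 * 595 = 141610 J
CP = (89305 - 141610) / (337 - 595)
= -52305 / -258
= 202.73 W

202.73 W


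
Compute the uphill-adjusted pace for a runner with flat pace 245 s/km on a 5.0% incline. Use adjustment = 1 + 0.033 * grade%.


Adjustment factor = 1 + 0.033 * 5.0 = 1.165
Grade-adjusted pace = 245 * 1.165 = 285.43 s/km

285.43 s/km


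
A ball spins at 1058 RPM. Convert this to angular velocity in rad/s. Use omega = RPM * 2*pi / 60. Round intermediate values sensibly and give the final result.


omega = 1058 * 2 * pi / 60
= 1058 * 6.28318531 / 60
= 6647.61 / 60
= 110.794 rad/s

110.794 rad/s


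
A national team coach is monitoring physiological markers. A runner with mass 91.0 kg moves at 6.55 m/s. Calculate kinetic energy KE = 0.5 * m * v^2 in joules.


v^2 = 6.55^2 = 42.9025
KE = 0.5 * 91.0 * 42.9025
= 1952.06 J

1952.06 J
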